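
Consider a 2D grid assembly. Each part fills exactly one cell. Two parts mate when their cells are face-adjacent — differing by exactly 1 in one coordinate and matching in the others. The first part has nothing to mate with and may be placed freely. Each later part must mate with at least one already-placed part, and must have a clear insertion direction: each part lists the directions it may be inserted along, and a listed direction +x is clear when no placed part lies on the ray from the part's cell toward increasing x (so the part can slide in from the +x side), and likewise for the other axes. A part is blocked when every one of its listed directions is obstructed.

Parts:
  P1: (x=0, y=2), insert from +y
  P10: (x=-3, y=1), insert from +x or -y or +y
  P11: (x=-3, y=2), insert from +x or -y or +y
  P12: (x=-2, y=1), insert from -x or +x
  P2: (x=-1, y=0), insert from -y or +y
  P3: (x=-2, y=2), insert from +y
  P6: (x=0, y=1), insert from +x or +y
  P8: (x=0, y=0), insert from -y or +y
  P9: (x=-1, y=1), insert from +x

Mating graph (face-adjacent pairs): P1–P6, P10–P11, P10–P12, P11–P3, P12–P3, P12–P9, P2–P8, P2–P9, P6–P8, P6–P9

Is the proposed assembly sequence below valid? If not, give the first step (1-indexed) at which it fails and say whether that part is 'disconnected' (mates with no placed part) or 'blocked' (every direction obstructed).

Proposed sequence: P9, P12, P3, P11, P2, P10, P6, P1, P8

1. P9@(-1, 1) [+x clear] — {P9}
2. P12@(-2, 1) [-x clear] — {P12, P9}
3. P3@(-2, 2) [+y clear] — {P12, P3, P9}
4. P11@(-3, 2) [-y clear] — {P11, P12, P3, P9}
5. P2@(-1, 0) [-y clear] — {P11, P12, P2, P3, P9}
6. P10@(-3, 1) [-y clear] — {P10, P11, P12, P2, P3, P9}
7. P6@(0, 1) [+x clear] — {P10, P11, P12, P2, P3, P6, P9}
8. P1@(0, 2) [+y clear] — {P1, P10, P11, P12, P2, P3, P6, P9}
9. P8@(0, 0) [-y clear] — {P1, P10, P11, P12, P2, P3, P6, P8, P9}

Valid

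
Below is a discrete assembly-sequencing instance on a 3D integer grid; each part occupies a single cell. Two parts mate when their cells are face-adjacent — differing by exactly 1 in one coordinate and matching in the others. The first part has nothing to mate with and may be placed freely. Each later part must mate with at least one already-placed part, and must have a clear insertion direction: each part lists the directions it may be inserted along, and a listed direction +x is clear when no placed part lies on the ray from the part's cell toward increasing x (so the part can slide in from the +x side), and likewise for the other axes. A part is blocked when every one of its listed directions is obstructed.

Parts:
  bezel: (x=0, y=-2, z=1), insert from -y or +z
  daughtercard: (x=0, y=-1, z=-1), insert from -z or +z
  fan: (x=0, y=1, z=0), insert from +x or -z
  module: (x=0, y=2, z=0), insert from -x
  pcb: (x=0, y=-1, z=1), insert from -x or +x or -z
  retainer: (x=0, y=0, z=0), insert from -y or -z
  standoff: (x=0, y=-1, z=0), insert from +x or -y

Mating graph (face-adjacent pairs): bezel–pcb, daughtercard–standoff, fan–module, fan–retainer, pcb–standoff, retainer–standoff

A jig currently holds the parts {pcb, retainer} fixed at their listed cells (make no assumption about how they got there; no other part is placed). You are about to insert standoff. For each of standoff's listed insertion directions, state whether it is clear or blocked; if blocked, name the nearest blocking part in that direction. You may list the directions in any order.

+x: ray from standoff(0, -1, 0) has no placed part ⇒ clear
-y: ray from standoff(0, -1, 0) has no placed part ⇒ clear

+x: clear; -y: clear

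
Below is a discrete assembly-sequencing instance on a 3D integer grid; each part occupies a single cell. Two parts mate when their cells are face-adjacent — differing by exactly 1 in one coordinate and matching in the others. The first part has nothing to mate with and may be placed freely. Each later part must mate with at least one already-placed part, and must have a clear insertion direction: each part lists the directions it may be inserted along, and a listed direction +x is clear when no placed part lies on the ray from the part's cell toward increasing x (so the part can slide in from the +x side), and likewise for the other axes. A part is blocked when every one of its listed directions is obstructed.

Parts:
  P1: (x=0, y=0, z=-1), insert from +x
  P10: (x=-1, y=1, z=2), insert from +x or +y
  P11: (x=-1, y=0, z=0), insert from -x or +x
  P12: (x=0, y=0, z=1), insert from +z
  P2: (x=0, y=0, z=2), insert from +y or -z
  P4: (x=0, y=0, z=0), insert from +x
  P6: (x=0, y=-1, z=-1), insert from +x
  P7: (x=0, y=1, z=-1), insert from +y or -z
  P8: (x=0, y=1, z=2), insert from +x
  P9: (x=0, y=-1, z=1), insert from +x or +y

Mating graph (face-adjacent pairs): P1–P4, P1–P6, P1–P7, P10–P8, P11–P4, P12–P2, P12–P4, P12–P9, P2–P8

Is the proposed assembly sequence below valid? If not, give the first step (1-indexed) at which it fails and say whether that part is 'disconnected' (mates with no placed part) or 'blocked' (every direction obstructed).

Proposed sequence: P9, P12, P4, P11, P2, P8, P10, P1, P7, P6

1. P9@(0, -1, 1) [+x clear] — {P9}
2. P12@(0, 0, 1) [+z clear] — {P12, P9}
3. P4@(0, 0, 0) [+x clear] — {P12, P4, P9}
4. P11@(-1, 0, 0) [-x clear] — {P11, P12, P4, P9}
5. P2@(0, 0, 2) [+y clear] — {P11, P12, P2, P4, P9}
6. P8@(0, 1, 2) [+x clear] — {P11, P12, P2, P4, P8, P9}
7. P10@(-1, 1, 2) [+y clear] — {P10, P11, P12, P2, P4, P8, P9}
8. P1@(0, 0, -1) [+x clear] — {P1, P10, P11, P12, P2, P4, P8, P9}
9. P7@(0, 1, -1) [+y clear] — {P1, P10, P11, P12, P2, P4, P7, P8, P9}
10. P6@(0, -1, -1) [+x clear] — {P1, P10, P11, P12, P2, P4, P6, P7, P8, P9}

Valid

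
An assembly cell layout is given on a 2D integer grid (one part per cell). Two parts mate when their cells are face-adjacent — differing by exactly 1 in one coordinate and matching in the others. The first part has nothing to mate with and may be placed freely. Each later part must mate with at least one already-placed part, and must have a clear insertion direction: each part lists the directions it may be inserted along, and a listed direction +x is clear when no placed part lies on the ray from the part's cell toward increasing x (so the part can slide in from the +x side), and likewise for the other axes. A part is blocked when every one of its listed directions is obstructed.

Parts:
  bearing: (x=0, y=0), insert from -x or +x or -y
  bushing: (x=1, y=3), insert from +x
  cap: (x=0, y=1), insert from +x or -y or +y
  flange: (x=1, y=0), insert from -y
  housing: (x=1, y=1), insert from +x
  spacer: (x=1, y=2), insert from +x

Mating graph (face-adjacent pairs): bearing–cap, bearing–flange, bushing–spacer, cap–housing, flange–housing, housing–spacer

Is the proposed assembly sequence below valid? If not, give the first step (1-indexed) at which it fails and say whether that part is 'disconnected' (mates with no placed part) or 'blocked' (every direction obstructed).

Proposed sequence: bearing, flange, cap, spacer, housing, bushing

Invalid at step 4 (disconnected)

1. bearing@(0, 0) [-x clear] — {bearing}
2. flange@(1, 0) [-y clear] — {bearing, flange}
3. cap@(0, 1) [+x clear] — {bearing, cap, flange}
4. spacer@(1, 2) — no placed neighbour ⇒ disconnected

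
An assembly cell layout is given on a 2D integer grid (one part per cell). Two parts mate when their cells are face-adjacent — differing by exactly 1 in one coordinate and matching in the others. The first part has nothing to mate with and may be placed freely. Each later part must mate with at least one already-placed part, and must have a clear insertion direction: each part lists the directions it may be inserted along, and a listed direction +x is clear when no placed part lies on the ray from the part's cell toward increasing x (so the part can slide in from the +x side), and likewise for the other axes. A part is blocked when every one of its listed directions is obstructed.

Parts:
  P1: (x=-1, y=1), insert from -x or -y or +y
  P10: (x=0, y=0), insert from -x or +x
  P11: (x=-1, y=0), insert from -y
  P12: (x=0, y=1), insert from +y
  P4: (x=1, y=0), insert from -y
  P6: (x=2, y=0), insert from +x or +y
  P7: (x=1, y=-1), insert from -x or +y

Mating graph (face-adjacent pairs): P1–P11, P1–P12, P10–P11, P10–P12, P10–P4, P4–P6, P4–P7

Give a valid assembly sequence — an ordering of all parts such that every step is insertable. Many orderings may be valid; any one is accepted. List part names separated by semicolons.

P4; P6; P10; P11; P12; P1; P7

1. P4@(1, 0) [-y clear] — {P4}
2. P6@(2, 0) [+x clear] — {P4, P6}
3. P10@(0, 0) [-x clear] — {P10, P4, P6}
4. P11@(-1, 0) [-y clear] — {P10, P11, P4, P6}
5. P12@(0, 1) [+y clear] — {P10, P11, P12, P4, P6}
6. P1@(-1, 1) [-x clear] — {P1, P10, P11, P12, P4, P6}
7. P7@(1, -1) [-x clear] — {P1, P10, P11, P12, P4, P6, P7}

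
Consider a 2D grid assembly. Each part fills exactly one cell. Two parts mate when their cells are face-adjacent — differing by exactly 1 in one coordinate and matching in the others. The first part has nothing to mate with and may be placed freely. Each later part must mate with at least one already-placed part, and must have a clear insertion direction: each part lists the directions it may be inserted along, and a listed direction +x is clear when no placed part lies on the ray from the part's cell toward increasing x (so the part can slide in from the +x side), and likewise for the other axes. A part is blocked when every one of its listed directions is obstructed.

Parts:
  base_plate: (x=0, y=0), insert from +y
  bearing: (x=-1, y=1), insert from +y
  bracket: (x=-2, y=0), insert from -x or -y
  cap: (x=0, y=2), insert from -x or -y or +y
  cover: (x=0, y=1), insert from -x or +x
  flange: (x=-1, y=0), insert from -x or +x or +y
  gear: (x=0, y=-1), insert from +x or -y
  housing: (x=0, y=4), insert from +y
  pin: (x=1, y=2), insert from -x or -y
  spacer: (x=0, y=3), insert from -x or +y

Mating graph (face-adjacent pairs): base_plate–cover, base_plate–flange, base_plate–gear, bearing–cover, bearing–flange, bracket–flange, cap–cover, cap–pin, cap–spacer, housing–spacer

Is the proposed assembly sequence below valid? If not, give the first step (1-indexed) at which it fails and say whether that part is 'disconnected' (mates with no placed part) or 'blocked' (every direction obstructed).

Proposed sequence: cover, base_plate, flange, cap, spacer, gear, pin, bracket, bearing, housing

Invalid at step 2 (blocked)

1. cover@(0, 1) [-x clear] — {cover}
2. base_plate@(0, 0) — +y all obstructed ⇒ blocked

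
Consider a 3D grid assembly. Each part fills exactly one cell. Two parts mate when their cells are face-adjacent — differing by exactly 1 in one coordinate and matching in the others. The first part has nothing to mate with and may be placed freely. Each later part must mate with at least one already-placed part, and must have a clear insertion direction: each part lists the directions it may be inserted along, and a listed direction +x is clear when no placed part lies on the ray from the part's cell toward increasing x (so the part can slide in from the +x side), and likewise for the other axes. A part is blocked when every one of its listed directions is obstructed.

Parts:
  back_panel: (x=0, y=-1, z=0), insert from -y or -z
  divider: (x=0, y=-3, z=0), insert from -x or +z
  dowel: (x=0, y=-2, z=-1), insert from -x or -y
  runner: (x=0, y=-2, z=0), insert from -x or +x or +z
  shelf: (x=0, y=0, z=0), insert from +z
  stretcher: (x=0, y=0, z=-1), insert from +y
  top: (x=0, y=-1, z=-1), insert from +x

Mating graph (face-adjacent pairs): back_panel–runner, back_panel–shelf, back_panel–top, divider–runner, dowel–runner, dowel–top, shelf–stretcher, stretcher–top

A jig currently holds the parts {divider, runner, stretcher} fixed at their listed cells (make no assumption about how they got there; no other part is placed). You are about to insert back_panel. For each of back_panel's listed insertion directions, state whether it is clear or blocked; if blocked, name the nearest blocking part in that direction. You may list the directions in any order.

-y: nearest on ray is runner@(0, -2, 0) ⇒ blocked
-z: ray from back_panel(0, -1, 0) has no placed part ⇒ clear

-y: blocked by runner; -z: clear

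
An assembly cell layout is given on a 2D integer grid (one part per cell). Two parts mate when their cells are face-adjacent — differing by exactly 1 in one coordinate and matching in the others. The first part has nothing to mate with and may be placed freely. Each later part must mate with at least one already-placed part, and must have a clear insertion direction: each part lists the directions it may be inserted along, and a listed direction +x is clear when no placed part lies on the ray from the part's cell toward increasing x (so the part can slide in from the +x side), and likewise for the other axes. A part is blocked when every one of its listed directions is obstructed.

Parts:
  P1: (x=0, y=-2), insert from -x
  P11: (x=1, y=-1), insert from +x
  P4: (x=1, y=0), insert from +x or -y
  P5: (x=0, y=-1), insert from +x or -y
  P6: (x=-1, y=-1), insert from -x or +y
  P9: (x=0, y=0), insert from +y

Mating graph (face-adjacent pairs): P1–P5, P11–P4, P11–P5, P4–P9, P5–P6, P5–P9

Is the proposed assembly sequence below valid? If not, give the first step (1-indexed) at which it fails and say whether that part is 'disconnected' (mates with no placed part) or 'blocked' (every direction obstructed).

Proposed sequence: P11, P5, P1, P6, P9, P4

1. P11@(1, -1) [+x clear] — {P11}
2. P5@(0, -1) [-y clear] — {P11, P5}
3. P1@(0, -2) [-x clear] — {P1, P11, P5}
4. P6@(-1, -1) [-x clear] — {P1, P11, P5, P6}
5. P9@(0, 0) [+y clear] — {P1, P11, P5, P6, P9}
6. P4@(1, 0) [+x clear] — {P1, P11, P4, P5, P6, P9}

Valid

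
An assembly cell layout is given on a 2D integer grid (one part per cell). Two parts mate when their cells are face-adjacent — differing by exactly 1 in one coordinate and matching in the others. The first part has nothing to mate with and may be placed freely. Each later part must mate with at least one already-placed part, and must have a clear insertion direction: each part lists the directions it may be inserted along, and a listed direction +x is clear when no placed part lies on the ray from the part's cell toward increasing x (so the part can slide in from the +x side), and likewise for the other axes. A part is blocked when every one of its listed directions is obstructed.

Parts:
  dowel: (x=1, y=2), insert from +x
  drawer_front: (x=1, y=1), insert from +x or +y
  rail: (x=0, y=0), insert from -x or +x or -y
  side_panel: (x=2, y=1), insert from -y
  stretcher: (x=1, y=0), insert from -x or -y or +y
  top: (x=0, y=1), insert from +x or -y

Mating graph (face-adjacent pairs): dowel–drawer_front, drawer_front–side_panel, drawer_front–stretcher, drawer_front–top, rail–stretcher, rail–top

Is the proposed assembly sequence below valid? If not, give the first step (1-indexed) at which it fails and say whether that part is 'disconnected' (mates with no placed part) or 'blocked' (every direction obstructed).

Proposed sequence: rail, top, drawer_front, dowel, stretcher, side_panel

Valid

1. rail@(0, 0) [-x clear] — {rail}
2. top@(0, 1) [+x clear] — {rail, top}
3. drawer_front@(1, 1) [+x clear] — {drawer_front, rail, top}
4. dowel@(1, 2) [+x clear] — {dowel, drawer_front, rail, top}
5. stretcher@(1, 0) [-y clear] — {dowel, drawer_front, rail, stretcher, top}
6. side_panel@(2, 1) [-y clear] — {dowel, drawer_front, rail, side_panel, stretcher, top}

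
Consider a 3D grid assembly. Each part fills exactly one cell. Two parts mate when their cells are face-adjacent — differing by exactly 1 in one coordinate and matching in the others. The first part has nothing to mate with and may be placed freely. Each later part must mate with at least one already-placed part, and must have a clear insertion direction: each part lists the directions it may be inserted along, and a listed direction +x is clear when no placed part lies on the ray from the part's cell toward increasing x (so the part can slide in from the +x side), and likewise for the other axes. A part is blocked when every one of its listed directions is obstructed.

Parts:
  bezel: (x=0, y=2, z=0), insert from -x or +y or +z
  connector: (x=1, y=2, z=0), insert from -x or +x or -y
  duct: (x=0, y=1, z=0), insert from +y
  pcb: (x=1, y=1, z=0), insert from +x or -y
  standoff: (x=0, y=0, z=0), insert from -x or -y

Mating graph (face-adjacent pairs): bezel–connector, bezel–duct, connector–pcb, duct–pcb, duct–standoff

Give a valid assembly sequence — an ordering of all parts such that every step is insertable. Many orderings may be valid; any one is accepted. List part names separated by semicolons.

pcb; connector; duct; bezel; standoff

1. pcb@(1, 1, 0) [+x clear] — {pcb}
2. connector@(1, 2, 0) [-x clear] — {connector, pcb}
3. duct@(0, 1, 0) [+y clear] — {connector, duct, pcb}
4. bezel@(0, 2, 0) [-x clear] — {bezel, connector, duct, pcb}
5. standoff@(0, 0, 0) [-x clear] — {bezel, connector, duct, pcb, standoff}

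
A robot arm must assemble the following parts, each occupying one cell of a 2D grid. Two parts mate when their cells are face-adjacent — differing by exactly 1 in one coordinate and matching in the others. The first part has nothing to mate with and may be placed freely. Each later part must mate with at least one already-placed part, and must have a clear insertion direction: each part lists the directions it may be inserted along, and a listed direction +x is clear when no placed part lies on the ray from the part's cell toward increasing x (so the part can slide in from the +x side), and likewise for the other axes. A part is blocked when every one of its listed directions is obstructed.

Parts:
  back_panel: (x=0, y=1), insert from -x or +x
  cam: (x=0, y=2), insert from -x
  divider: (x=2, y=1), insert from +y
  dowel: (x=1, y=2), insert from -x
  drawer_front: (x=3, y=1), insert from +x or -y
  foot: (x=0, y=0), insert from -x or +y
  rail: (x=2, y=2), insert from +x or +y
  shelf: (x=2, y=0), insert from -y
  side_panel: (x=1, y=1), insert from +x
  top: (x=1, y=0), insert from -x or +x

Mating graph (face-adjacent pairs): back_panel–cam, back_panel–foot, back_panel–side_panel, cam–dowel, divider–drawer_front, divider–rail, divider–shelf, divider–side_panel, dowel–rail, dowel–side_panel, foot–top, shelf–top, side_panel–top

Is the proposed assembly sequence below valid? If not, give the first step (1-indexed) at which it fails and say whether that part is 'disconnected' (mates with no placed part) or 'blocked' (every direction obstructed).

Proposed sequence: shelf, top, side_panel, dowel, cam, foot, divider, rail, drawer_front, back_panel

Valid

1. shelf@(2, 0) [-y clear] — {shelf}
2. top@(1, 0) [-x clear] — {shelf, top}
3. side_panel@(1, 1) [+x clear] — {shelf, side_panel, top}
4. dowel@(1, 2) [-x clear] — {dowel, shelf, side_panel, top}
5. cam@(0, 2) [-x clear] — {cam, dowel, shelf, side_panel, top}
6. foot@(0, 0) [-x clear] — {cam, dowel, foot, shelf, side_panel, top}
7. divider@(2, 1) [+y clear] — {cam, divider, dowel, foot, shelf, side_panel, top}
8. rail@(2, 2) [+x clear] — {cam, divider, dowel, foot, rail, shelf, side_panel, top}
9. drawer_front@(3, 1) [+x clear] — {cam, divider, dowel, drawer_front, foot, rail, shelf, side_panel, top}
10. back_panel@(0, 1) [-x clear] — {back_panel, cam, divider, dowel, drawer_front, foot, rail, shelf, side_panel, top}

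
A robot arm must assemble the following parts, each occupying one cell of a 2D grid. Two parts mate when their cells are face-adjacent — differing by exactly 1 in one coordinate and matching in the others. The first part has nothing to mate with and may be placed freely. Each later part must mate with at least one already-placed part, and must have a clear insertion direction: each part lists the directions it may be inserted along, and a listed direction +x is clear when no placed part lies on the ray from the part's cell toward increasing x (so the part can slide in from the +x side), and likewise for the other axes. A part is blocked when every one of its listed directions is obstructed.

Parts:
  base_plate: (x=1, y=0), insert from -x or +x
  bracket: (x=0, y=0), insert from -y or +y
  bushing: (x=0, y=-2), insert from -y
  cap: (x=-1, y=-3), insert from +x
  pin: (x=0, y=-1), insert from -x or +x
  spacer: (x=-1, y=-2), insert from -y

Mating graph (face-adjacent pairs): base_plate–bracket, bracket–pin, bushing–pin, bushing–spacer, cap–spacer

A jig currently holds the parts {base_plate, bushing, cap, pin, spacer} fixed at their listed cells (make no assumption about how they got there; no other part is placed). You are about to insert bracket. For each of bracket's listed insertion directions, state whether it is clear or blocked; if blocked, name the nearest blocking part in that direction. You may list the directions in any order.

+y: clear; -y: blocked by pin

-y: nearest on ray is pin@(0, -1) ⇒ blocked
+y: ray from bracket(0, 0) has no placed part ⇒ clear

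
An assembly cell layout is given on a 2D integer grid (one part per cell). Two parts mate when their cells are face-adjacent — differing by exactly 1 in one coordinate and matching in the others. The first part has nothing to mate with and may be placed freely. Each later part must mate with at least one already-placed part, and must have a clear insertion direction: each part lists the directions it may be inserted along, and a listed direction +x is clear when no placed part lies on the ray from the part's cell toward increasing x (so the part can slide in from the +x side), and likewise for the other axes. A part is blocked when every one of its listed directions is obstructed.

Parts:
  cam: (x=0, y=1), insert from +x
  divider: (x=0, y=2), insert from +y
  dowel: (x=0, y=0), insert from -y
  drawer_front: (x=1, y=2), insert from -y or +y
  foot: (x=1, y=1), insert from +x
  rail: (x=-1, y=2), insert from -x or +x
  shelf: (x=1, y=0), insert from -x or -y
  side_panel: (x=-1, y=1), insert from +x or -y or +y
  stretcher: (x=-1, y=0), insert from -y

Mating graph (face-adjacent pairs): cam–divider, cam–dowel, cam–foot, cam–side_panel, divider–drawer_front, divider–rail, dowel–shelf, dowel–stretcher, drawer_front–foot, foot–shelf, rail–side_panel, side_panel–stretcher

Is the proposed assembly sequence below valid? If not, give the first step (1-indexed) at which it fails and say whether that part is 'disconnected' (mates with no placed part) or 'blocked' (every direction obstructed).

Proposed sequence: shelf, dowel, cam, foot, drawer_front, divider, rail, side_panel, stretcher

1. shelf@(1, 0) [-x clear] — {shelf}
2. dowel@(0, 0) [-y clear] — {dowel, shelf}
3. cam@(0, 1) [+x clear] — {cam, dowel, shelf}
4. foot@(1, 1) [+x clear] — {cam, dowel, foot, shelf}
5. drawer_front@(1, 2) [+y clear] — {cam, dowel, drawer_front, foot, shelf}
6. divider@(0, 2) [+y clear] — {cam, divider, dowel, drawer_front, foot, shelf}
7. rail@(-1, 2) [-x clear] — {cam, divider, dowel, drawer_front, foot, rail, shelf}
8. side_panel@(-1, 1) [-y clear] — {cam, divider, dowel, drawer_front, foot, rail, shelf, side_panel}
9. stretcher@(-1, 0) [-y clear] — {cam, divider, dowel, drawer_front, foot, rail, shelf, side_panel, stretcher}

Valid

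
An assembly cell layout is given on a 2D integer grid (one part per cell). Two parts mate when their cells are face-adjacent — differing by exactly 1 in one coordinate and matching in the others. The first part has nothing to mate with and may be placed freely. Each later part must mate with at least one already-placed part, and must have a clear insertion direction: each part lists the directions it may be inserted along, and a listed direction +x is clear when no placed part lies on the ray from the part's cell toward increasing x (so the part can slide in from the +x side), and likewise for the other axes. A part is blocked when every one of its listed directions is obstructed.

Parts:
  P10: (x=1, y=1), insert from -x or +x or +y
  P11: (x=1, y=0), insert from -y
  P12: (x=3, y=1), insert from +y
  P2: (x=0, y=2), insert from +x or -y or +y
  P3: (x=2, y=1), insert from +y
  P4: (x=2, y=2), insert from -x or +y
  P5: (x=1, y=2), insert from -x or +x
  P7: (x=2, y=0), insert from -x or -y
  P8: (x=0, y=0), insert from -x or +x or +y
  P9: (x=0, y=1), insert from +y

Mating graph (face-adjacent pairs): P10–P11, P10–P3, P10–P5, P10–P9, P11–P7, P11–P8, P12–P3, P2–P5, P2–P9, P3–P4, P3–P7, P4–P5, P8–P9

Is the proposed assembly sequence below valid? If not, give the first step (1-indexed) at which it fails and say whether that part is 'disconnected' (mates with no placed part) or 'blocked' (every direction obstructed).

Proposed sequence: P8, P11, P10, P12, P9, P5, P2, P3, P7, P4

Invalid at step 4 (disconnected)

1. P8@(0, 0) [-x clear] — {P8}
2. P11@(1, 0) [-y clear] — {P11, P8}
3. P10@(1, 1) [-x clear] — {P10, P11, P8}
4. P12@(3, 1) — no placed neighbour ⇒ disconnected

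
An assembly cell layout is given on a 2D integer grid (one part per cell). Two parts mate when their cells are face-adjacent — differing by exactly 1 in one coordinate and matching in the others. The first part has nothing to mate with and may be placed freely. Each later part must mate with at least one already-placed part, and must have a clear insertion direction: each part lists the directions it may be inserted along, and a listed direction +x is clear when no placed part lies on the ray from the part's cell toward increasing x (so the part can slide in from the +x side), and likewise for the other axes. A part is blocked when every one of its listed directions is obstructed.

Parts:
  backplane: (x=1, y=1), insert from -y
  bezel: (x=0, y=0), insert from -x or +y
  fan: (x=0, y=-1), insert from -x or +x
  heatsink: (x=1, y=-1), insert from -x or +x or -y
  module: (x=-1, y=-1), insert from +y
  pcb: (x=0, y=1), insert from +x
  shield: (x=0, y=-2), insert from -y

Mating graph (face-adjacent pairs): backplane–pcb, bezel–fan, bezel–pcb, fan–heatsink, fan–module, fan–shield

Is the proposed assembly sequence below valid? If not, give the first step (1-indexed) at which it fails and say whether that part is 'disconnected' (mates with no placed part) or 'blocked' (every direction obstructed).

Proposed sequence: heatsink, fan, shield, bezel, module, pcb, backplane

Invalid at step 7 (blocked)

1. heatsink@(1, -1) [-x clear] — {heatsink}
2. fan@(0, -1) [-x clear] — {fan, heatsink}
3. shield@(0, -2) [-y clear] — {fan, heatsink, shield}
4. bezel@(0, 0) [-x clear] — {bezel, fan, heatsink, shield}
5. module@(-1, -1) [+y clear] — {bezel, fan, heatsink, module, shield}
6. pcb@(0, 1) [+x clear] — {bezel, fan, heatsink, module, pcb, shield}
7. backplane@(1, 1) — -y all obstructed ⇒ blocked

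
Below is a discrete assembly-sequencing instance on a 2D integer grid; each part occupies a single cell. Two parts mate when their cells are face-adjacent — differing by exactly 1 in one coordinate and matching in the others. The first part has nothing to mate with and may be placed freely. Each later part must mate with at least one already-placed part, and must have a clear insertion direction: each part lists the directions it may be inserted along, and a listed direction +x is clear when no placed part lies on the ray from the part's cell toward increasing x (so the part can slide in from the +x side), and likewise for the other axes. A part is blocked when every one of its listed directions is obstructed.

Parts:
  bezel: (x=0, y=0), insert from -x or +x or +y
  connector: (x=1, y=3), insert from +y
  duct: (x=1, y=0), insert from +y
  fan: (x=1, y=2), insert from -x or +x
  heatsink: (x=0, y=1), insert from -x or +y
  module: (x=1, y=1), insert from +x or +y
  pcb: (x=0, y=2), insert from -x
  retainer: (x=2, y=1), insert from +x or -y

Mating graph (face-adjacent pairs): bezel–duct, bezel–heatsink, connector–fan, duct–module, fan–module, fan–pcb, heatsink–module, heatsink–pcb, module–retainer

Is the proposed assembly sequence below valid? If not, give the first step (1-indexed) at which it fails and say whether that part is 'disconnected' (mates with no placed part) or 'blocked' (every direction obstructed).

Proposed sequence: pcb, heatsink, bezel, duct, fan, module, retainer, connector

1. pcb@(0, 2) [-x clear] — {pcb}
2. heatsink@(0, 1) [-x clear] — {heatsink, pcb}
3. bezel@(0, 0) [-x clear] — {bezel, heatsink, pcb}
4. duct@(1, 0) [+y clear] — {bezel, duct, heatsink, pcb}
5. fan@(1, 2) [+x clear] — {bezel, duct, fan, heatsink, pcb}
6. module@(1, 1) [+x clear] — {bezel, duct, fan, heatsink, module, pcb}
7. retainer@(2, 1) [+x clear] — {bezel, duct, fan, heatsink, module, pcb, retainer}
8. connector@(1, 3) [+y clear] — {bezel, connector, duct, fan, heatsink, module, pcb, retainer}

Valid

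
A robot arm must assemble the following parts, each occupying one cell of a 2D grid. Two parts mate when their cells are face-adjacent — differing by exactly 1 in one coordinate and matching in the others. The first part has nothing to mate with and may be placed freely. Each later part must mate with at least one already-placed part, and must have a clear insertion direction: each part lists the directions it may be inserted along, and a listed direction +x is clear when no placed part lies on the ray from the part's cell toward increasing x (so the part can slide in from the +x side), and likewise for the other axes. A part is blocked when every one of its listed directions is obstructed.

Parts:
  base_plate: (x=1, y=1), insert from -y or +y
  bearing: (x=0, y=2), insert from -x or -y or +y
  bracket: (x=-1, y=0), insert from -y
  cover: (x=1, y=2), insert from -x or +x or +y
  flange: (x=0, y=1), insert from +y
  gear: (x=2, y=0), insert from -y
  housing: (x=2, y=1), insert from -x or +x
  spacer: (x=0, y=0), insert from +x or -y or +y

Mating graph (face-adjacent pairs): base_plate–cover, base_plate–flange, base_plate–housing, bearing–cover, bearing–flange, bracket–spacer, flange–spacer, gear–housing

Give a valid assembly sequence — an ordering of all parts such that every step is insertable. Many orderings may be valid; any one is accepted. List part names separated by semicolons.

base_plate; cover; flange; housing; gear; spacer; bracket; bearing

1. base_plate@(1, 1) [-y clear] — {base_plate}
2. cover@(1, 2) [-x clear] — {base_plate, cover}
3. flange@(0, 1) [+y clear] — {base_plate, cover, flange}
4. housing@(2, 1) [+x clear] — {base_plate, cover, flange, housing}
5. gear@(2, 0) [-y clear] — {base_plate, cover, flange, gear, housing}
6. spacer@(0, 0) [-y clear] — {base_plate, cover, flange, gear, housing, spacer}
7. bracket@(-1, 0) [-y clear] — {base_plate, bracket, cover, flange, gear, housing, spacer}
8. bearing@(0, 2) [-x clear] — {base_plate, bearing, bracket, cover, flange, gear, housing, spacer}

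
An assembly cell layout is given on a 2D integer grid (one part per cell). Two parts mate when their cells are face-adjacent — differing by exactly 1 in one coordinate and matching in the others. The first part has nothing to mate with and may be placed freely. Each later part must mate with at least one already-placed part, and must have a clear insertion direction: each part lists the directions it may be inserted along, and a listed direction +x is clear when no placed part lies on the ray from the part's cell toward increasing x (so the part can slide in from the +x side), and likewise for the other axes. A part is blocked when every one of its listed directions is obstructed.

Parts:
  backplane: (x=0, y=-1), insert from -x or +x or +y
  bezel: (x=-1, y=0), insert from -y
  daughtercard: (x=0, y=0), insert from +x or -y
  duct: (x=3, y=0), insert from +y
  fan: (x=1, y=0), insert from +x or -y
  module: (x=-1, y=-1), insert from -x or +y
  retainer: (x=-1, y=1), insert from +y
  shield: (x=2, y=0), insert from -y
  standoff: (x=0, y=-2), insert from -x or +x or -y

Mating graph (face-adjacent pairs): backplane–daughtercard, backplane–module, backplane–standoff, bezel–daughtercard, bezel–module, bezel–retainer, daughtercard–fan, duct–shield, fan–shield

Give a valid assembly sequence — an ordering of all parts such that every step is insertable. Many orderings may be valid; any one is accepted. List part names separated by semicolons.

retainer; bezel; daughtercard; fan; shield; duct; module; backplane; standoff

1. retainer@(-1, 1) [+y clear] — {retainer}
2. bezel@(-1, 0) [-y clear] — {bezel, retainer}
3. daughtercard@(0, 0) [+x clear] — {bezel, daughtercard, retainer}
4. fan@(1, 0) [+x clear] — {bezel, daughtercard, fan, retainer}
5. shield@(2, 0) [-y clear] — {bezel, daughtercard, fan, retainer, shield}
6. duct@(3, 0) [+y clear] — {bezel, daughtercard, duct, fan, retainer, shield}
7. module@(-1, -1) [-x clear] — {bezel, daughtercard, duct, fan, module, retainer, shield}
8. backplane@(0, -1) [+x clear] — {backplane, bezel, daughtercard, duct, fan, module, retainer, shield}
9. standoff@(0, -2) [-x clear] — {backplane, bezel, daughtercard, duct, fan, module, retainer, shield, standoff}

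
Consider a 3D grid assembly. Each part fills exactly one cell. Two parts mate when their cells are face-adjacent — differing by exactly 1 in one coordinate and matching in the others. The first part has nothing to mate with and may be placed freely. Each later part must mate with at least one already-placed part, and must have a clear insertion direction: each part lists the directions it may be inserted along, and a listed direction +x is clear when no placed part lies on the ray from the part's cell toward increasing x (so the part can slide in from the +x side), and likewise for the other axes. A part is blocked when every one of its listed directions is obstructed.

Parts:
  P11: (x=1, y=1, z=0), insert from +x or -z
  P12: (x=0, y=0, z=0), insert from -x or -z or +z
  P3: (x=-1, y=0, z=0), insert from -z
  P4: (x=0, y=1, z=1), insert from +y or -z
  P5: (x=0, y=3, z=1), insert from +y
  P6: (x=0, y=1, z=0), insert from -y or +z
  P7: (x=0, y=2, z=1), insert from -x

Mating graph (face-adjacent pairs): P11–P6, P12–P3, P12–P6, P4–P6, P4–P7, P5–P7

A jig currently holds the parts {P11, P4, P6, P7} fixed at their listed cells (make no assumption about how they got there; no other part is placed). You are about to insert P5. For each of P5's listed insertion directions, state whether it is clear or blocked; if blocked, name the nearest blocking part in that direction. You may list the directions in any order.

+y: ray from P5(0, 3, 1) has no placed part ⇒ clear

+y: clear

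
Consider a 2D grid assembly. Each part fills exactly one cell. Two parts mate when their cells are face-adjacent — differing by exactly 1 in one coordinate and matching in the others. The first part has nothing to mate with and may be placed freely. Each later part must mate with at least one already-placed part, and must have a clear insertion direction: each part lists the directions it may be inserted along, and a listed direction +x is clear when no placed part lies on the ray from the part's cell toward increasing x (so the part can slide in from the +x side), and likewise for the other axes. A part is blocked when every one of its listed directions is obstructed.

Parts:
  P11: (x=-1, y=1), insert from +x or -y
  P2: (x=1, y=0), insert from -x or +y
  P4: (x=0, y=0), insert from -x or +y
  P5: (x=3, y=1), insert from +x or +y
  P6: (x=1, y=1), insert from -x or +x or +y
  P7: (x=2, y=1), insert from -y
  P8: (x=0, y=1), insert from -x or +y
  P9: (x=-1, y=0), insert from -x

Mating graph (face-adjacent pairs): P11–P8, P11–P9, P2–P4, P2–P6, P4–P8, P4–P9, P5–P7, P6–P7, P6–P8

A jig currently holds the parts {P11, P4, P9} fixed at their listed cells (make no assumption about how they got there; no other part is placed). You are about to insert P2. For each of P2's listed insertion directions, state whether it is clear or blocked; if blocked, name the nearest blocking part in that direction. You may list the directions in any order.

-x: nearest on ray is P4@(0, 0) ⇒ blocked
+y: ray from P2(1, 0) has no placed part ⇒ clear

+y: clear; -x: blocked by P4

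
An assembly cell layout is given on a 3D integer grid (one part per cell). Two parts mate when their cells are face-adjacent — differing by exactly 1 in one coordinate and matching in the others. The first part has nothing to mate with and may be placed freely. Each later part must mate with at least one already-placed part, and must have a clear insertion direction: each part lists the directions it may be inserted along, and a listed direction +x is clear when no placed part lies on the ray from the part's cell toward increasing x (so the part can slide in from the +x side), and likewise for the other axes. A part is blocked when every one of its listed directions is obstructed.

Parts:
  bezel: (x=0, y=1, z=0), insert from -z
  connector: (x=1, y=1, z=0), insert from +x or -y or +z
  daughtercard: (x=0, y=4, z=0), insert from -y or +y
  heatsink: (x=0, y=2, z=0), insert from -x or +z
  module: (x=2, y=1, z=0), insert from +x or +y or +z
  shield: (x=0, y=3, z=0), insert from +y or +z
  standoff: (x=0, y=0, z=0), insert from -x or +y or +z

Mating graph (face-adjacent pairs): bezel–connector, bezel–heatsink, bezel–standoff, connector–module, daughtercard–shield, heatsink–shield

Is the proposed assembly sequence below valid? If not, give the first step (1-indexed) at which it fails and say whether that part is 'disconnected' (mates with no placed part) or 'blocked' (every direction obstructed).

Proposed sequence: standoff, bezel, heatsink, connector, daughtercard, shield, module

Invalid at step 5 (disconnected)

1. standoff@(0, 0, 0) [-x clear] — {standoff}
2. bezel@(0, 1, 0) [-z clear] — {bezel, standoff}
3. heatsink@(0, 2, 0) [-x clear] — {bezel, heatsink, standoff}
4. connector@(1, 1, 0) [+x clear] — {bezel, connector, heatsink, standoff}
5. daughtercard@(0, 4, 0) — no placed neighbour ⇒ disconnected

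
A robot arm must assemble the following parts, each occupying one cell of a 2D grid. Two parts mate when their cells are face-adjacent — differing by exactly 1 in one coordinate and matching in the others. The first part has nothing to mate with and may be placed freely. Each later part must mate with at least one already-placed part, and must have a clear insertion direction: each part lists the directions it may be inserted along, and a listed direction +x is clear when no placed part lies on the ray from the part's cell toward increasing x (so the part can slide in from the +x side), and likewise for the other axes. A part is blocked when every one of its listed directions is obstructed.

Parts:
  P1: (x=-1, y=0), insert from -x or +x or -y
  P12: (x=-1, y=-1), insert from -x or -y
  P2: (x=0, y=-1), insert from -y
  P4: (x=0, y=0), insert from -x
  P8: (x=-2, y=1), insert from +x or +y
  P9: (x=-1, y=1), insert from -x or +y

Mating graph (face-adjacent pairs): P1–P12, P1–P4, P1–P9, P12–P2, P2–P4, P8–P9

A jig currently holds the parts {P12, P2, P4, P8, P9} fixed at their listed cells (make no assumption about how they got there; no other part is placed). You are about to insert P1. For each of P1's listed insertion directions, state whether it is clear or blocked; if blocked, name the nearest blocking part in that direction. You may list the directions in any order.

+x: blocked by P4; -x: clear; -y: blocked by P12

-x: ray from P1(-1, 0) has no placed part ⇒ clear
+x: nearest on ray is P4@(0, 0) ⇒ blocked
-y: nearest on ray is P12@(-1, -1) ⇒ blocked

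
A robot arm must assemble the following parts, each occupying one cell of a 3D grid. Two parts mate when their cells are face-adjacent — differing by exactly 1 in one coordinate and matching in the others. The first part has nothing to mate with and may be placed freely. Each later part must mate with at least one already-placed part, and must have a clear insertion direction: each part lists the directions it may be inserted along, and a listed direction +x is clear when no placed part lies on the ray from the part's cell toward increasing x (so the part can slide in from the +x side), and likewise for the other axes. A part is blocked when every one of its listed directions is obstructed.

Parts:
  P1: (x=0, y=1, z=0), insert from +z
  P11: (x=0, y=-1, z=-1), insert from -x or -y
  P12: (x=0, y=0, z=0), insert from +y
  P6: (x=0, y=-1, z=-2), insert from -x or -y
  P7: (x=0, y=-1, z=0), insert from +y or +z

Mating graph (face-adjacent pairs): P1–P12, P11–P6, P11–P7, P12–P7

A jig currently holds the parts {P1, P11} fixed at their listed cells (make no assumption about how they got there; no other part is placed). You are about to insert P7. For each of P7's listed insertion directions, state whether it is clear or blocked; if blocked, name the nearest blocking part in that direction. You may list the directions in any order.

+y: blocked by P1; +z: clear

+y: nearest on ray is P1@(0, 1, 0) ⇒ blocked
+z: ray from P7(0, -1, 0) has no placed part ⇒ clear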